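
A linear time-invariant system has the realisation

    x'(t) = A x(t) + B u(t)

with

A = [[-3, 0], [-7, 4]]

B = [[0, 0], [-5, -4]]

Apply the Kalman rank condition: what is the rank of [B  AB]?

AB = [[0, 0], [-20, -16]]
Controllability matrix C = [B  AB] = [[0, 0, 0, 0], [-5, -4, -20, -16]]
Every column of C is a scalar multiple of column 1 = [0, -5] (multipliers 1, 4/5, 4, 16/5), so the columns span a one-dimensional space.
C ≠ 0, hence rank(C) = 1.
rank(C) = 1 < n = 2, so the pair (A, B) is not completely controllable.

1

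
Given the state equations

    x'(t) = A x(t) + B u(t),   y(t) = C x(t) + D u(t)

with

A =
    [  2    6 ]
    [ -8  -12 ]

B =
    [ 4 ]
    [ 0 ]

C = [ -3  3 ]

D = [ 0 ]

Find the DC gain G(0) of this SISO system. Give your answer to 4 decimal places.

-10.0000

G(0) = C(-A)^{-1}B + D = -C A^{-1} B + D.
det A = 24, so A^{-1} = (1/24)·adj(A) = [[-1/2, -1/4], [1/3, 1/12]]
A^{-1} B = [-2, 4/3]^T
C A^{-1} B = 10
G(0) = D - C A^{-1} B = 0 - (10) = -10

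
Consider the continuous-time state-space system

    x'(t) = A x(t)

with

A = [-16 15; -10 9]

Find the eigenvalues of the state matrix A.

-6, -1

det(sI - A) = s^2 - (tr A)s + det A, with tr A = (-16) + 9 = -7 and det A = (-16)·9 - 15·(-10) = -144 - (-150) = 6.
So p(s) = det(sI - A) = s^2 + 7s + 6.
Factor s^2 + 7s + 6: two numbers with sum -7 and product 6 are -1 and -6, so s^2 + 7s + 6 = (s + 1)(s + 6).
Hence p(s) = (s + 1) (s + 6), with roots -6, -1.
All eigenvalues have negative real part, so the system is asymptotically stable.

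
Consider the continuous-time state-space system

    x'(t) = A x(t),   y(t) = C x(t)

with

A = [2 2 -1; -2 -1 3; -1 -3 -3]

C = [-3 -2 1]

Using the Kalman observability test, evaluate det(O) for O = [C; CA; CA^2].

-133

CA = [[-3, -7, -6]]
CA^2 = [[14, 19, 0]]
Observability matrix O = [C; CA; CA^2] = [[-3, -2, 1], [-3, -7, -6], [14, 19, 0]]
Expanding along the first row, det(O) = (-3)·((-7)·0 - (-6)·19) - (-2)·((-3)·0 - (-6)·14) + 1·((-3)·19 - (-7)·14) = (-3)·114 - (-2)·84 + 1·41 = -133
Since det(O) ≠ 0, rank(O) = 3 and the system is completely observable.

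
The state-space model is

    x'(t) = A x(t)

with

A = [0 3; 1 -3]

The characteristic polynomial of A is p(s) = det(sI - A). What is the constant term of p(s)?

For a 2×2 matrix, det(sI - A) = s^2 - (tr A)s + det A.
tr A = -3, det A = -3.
So p(s) = s^2 + 3s - 3.
The constant term is -3.

-3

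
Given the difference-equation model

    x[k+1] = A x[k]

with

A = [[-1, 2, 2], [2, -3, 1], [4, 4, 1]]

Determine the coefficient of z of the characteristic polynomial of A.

Expand det(zI - A) for the 3×3 matrix.
p(z) = z^3 + 3z^2 - 17z - 51.
(Check: constant term = det(-A) = (-1)^3 det A = -51; coefficient of z^2 = -tr A = 3.)
The coefficient of z is -17.

-17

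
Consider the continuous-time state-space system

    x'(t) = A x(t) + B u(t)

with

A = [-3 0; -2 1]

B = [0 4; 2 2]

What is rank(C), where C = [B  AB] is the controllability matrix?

AB = [[0, -12], [2, -6]]
Controllability matrix C = [B  AB] = [[0, 4, 0, -12], [2, 2, 2, -6]]
Take the 2×2 submatrix of C formed by columns 1, 2: [[0, 4], [2, 2]]. Its determinant is 0·2 - 4·2 = 0 - 8 = -8 ≠ 0.
So rank(C) ≥ 2; since C has 2 rows, rank(C) = 2.
rank(C) = 2 = n, so the pair (A, B) is completely controllable.

2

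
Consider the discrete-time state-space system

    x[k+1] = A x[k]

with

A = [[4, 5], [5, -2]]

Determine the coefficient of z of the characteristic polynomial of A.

For a 2×2 matrix, det(zI - A) = z^2 - (tr A)z + det A.
tr A = 2, det A = -33.
So p(z) = z^2 - 2z - 33.
The coefficient of z is -2.

-2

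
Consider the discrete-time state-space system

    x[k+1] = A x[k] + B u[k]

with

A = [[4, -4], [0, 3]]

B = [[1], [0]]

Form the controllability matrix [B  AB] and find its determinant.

0

AB = [[4], [0]]
Controllability matrix C = [B  AB] = [[1, 4], [0, 0]]
det(C) = 1·0 - 4·0 = 0 - 0 = 0
Since det(C) = 0, rank(C) < 2 and the system is not completely controllable.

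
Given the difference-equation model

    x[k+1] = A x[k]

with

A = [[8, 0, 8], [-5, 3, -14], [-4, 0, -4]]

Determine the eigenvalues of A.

0, 3, 4

det(zI - A) = z^3 - (tr A)z^2 + (M11 + M22 + M33)z - det A, where Mii is the 2×2 principal minor of A obtained by deleting row i and column i.
tr A = 8 + 3 + (-4) = 7; M11 = 3·(-4) - (-14)·0 = -12 - 0 = -12; M22 = 8·(-4) - 8·(-4) = -32 - (-32) = 0; M33 = 8·3 - 0·(-5) = 24 - 0 = 24; sum of minors = 12.
det A = 8·(3·(-4) - (-14)·0) - 0·((-5)·(-4) - (-14)·(-4)) + 8·((-5)·0 - 3·(-4)) = 8·(-12) - 0·(-36) + 8·12 = 0.
So p(z) = det(zI - A) = z^3 - 7z^2 + 12z.
The constant term is 0, so p(z) = z(z^2 - 7z + 12).
Factor z^2 - 7z + 12: two numbers with sum 7 and product 12 are 4 and 3, so z^2 - 7z + 12 = (z - 4)(z - 3).
Hence p(z) = z (z - 4) (z - 3), with roots 0, 3, 4.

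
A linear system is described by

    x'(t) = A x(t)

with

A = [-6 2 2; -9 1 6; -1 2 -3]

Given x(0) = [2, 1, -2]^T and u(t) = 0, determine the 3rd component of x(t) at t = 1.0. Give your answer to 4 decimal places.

det(sI - A) = s^3 - (tr A)s^2 + (M11 + M22 + M33)s - det A, where Mii is the 2×2 principal minor of A obtained by deleting row i and column i.
tr A = (-6) + 1 + (-3) = -8; M11 = 1·(-3) - 6·2 = -3 - 12 = -15; M22 = (-6)·(-3) - 2·(-1) = 18 - (-2) = 20; M33 = (-6)·1 - 2·(-9) = -6 - (-18) = 12; sum of minors = 17.
det A = (-6)·(1·(-3) - 6·2) - 2·((-9)·(-3) - 6·(-1)) + 2·((-9)·2 - 1·(-1)) = (-6)·(-15) - 2·33 + 2·(-17) = -10.
So p(s) = det(sI - A) = s^3 + 8s^2 + 17s + 10.
Rational-root test: any integer root divides 10. Testing small divisors, s = -1 works: p(-1) = -1 + 8 + (-17) + 10 = 0, so (s + 1) is a factor.
Dividing, p(s) = (s + 1)(s^2 + 7s + 10).
Factor s^2 + 7s + 10: two numbers with sum -7 and product 10 are -2 and -5, so s^2 + 7s + 10 = (s + 2)(s + 5).
Hence p(s) = (s + 1) (s + 2) (s + 5), with roots -5, -2, -1.
The eigenvalues -5, -2, -1 are distinct and real, so A is diagonalisable and x(t) = e^{At} x(0) = V diag(e^{λ_i t}) V^{-1} x(0), where the columns of V are the eigenvectors.
λ = -5: A - (-5)I = [[-1, 2, 2], [-9, 6, 6], [-1, 2, 2]]. v must be orthogonal to every row; (row 1) × (row 2) = [0, -12, 12], so take v_1 = [0, 1, -1]^T.
λ = -2: A - (-2)I = [[-4, 2, 2], [-9, 3, 6], [-1, 2, -1]]. v must be orthogonal to every row; (row 1) × (row 2) = [6, 6, 6], so take v_2 = [1, 1, 1]^T.
λ = -1: A - (-1)I = [[-5, 2, 2], [-9, 2, 6], [-1, 2, -2]]. v must be orthogonal to every row; (row 1) × (row 2) = [8, 12, 8], so take v_3 = [2, 3, 2]^T.
V = [v_1 v_2 v_3] = [[0, 1, 2], [1, 1, 3], [-1, 1, 2]] has det V = -1, so V^{-1} = adj(V)/det V = [[1, 0, -1], [5, -2, -2], [-2, 1, 1]].
Modal coordinates z(0) = V^{-1} x(0): 1·2 + 0·1 + (-1)·(-2) = 4; 5·2 + (-2)·1 + (-2)·(-2) = 12; (-2)·2 + 1·1 + 1·(-2) = -5; so z(0) = [4, 12, -5]^T.
x_3(t) = Σ_i (v_i)_3 · z_i(0) · e^{λ_i t} (row 3 of V times the modal terms).
x_3(1.0) = (-1)·4·e^{-5·1.0} + 1·12·e^{-2·1.0} + 2·(-5)·e^{-1·1.0} = (-4)·0.006738 + 12·0.135335 + (-10)·0.367879 = -2.0817.

-2.0817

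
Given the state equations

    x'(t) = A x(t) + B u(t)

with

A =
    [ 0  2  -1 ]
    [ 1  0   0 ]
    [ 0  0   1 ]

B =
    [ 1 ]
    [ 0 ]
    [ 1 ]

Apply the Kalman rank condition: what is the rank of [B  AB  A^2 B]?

AB = [[-1], [1], [1]]
A^2B = [[1], [-1], [1]]
Controllability matrix C = [B  AB  A^2B] = [[1, -1, 1], [0, 1, -1], [1, 1, 1]]
det(C) = 1·(1·1 - (-1)·1) - (-1)·(0·1 - (-1)·1) + 1·(0·1 - 1·1) = 1·2 - (-1)·1 + 1·(-1) = 2 ≠ 0, so rank(C) = 3.
rank(C) = 3 = n, so the pair (A, B) is completely controllable.

3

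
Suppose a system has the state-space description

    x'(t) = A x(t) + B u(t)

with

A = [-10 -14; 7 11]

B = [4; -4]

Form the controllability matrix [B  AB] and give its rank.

1

AB = [[16], [-16]]
Controllability matrix C = [B  AB] = [[4, 16], [-4, -16]]
Every column of C is a scalar multiple of column 1 = [4, -4] (multipliers 1, 4), so the columns span a one-dimensional space.
C ≠ 0, hence rank(C) = 1.
rank(C) = 1 < n = 2, so the pair (A, B) is not completely controllable.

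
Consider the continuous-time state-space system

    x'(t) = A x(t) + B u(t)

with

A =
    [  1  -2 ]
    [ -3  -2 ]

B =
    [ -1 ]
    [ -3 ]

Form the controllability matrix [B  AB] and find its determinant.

6

AB = [[5], [9]]
Controllability matrix C = [B  AB] = [[-1, 5], [-3, 9]]
det(C) = (-1)·9 - 5·(-3) = -9 - (-15) = 6
Since det(C) ≠ 0, rank(C) = 2 and the system is completely controllable.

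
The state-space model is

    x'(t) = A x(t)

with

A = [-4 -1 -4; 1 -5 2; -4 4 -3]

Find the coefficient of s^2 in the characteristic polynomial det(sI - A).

Expand det(sI - A) for the 3×3 matrix.
p(s) = s^3 + 12s^2 + 24s - 41.
(Check: constant term = det(-A) = (-1)^3 det A = -41; coefficient of s^2 = -tr A = 12.)
The coefficient of s^2 is 12.

12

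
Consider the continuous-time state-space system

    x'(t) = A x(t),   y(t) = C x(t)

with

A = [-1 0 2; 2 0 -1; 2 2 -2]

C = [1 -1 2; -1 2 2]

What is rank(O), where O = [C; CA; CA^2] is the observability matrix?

CA = [[1, 4, -1], [9, 4, -8]]
CA^2 = [[5, -2, 0], [-17, -16, 30]]
Observability matrix O = [C; CA; CA^2] = [[1, -1, 2], [-1, 2, 2], [1, 4, -1], [9, 4, -8], [5, -2, 0], [-17, -16, 30]]
Take the 3×3 submatrix of O formed by rows 1, 2, 3: [[1, -1, 2], [-1, 2, 2], [1, 4, -1]]. Its determinant is 1·(2·(-1) - 2·4) - (-1)·((-1)·(-1) - 2·1) + 2·((-1)·4 - 2·1) = 1·(-10) - (-1)·(-1) + 2·(-6) = -23 ≠ 0.
So rank(O) ≥ 3; since O has 3 columns, rank(O) = 3.
rank(O) = 3 = n, so the pair (A, C) is completely observable.

3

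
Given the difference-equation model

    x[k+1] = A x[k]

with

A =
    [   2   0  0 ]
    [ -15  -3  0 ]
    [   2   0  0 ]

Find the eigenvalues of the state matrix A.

det(zI - A) = z^3 - (tr A)z^2 + (M11 + M22 + M33)z - det A, where Mii is the 2×2 principal minor of A obtained by deleting row i and column i.
tr A = 2 + (-3) + 0 = -1; M11 = (-3)·0 - 0·0 = 0 - 0 = 0; M22 = 2·0 - 0·2 = 0 - 0 = 0; M33 = 2·(-3) - 0·(-15) = -6 - 0 = -6; sum of minors = -6.
det A = 2·((-3)·0 - 0·0) - 0·((-15)·0 - 0·2) + 0·((-15)·0 - (-3)·2) = 2·0 - 0·0 + 0·6 = 0.
So p(z) = det(zI - A) = z^3 + z^2 - 6z.
The constant term is 0, so p(z) = z(z^2 + z - 6).
Factor z^2 + z - 6: two numbers with sum -1 and product -6 are 2 and -3, so z^2 + z - 6 = (z - 2)(z + 3).
Hence p(z) = z (z - 2) (z + 3), with roots -3, 0, 2.

-3, 0, 2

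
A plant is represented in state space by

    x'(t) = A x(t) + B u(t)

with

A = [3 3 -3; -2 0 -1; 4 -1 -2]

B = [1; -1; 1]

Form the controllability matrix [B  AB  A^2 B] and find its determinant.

AB = [[-3], [-3], [3]]
A^2B = [[-27], [3], [-15]]
Controllability matrix C = [B  AB  A^2B] = [[1, -3, -27], [-1, -3, 3], [1, 3, -15]]
Expanding along the first row, det(C) = 1·((-3)·(-15) - 3·3) - (-3)·((-1)·(-15) - 3·1) + (-27)·((-1)·3 - (-3)·1) = 1·36 - (-3)·12 + (-27)·0 = 72
Since det(C) ≠ 0, rank(C) = 3 and the system is completely controllable.

72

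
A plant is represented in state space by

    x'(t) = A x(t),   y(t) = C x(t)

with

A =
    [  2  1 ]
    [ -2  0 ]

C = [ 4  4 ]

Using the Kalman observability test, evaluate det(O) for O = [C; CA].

16

CA = [[0, 4]]
Observability matrix O = [C; CA] = [[4, 4], [0, 4]]
det(O) = 4·4 - 4·0 = 16 - 0 = 16
Since det(O) ≠ 0, rank(O) = 2 and the system is completely observable.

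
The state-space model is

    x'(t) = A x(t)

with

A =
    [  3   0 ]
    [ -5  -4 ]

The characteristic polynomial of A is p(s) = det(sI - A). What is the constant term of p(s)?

For a 2×2 matrix, det(sI - A) = s^2 - (tr A)s + det A.
tr A = -1, det A = -12.
So p(s) = s^2 + s - 12.
The constant term is -12.

-12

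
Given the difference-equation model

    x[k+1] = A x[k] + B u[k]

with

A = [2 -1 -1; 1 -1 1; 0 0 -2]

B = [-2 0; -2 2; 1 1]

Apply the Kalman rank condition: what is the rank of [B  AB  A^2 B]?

3

AB = [[-3, -3], [1, -1], [-2, -2]]
A^2B = [[-5, -3], [-6, -4], [4, 4]]
Controllability matrix C = [B  AB  A^2B] = [[-2, 0, -3, -3, -5, -3], [-2, 2, 1, -1, -6, -4], [1, 1, -2, -2, 4, 4]]
Take the 3×3 submatrix of C formed by columns 1, 2, 3: [[-2, 0, -3], [-2, 2, 1], [1, 1, -2]]. Its determinant is (-2)·(2·(-2) - 1·1) - 0·((-2)·(-2) - 1·1) + (-3)·((-2)·1 - 2·1) = (-2)·(-5) - 0·3 + (-3)·(-4) = 22 ≠ 0.
So rank(C) ≥ 3; since C has 3 rows, rank(C) = 3.
rank(C) = 3 = n, so the pair (A, B) is completely controllable.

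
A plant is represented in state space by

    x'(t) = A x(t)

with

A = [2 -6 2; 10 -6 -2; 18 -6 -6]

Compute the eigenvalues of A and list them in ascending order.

det(sI - A) = s^3 - (tr A)s^2 + (M11 + M22 + M33)s - det A, where Mii is the 2×2 principal minor of A obtained by deleting row i and column i.
tr A = 2 + (-6) + (-6) = -10; M11 = (-6)·(-6) - (-2)·(-6) = 36 - 12 = 24; M22 = 2·(-6) - 2·18 = -12 - 36 = -48; M33 = 2·(-6) - (-6)·10 = -12 - (-60) = 48; sum of minors = 24.
det A = 2·((-6)·(-6) - (-2)·(-6)) - (-6)·(10·(-6) - (-2)·18) + 2·(10·(-6) - (-6)·18) = 2·24 - (-6)·(-24) + 2·48 = 0.
So p(s) = det(sI - A) = s^3 + 10s^2 + 24s.
The constant term is 0, so p(s) = s(s^2 + 10s + 24).
Factor s^2 + 10s + 24: two numbers with sum -10 and product 24 are -4 and -6, so s^2 + 10s + 24 = (s + 4)(s + 6).
Hence p(s) = s (s + 4) (s + 6), with roots -6, -4, 0.
At least one eigenvalue has non-negative real part, so the system is not asymptotically stable.

-6, -4, 0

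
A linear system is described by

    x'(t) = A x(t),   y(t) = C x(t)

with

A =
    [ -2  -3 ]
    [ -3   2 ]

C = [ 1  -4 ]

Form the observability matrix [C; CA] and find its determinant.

CA = [[10, -11]]
Observability matrix O = [C; CA] = [[1, -4], [10, -11]]
det(O) = 1·(-11) - (-4)·10 = -11 - (-40) = 29
Since det(O) ≠ 0, rank(O) = 2 and the system is completely observable.

29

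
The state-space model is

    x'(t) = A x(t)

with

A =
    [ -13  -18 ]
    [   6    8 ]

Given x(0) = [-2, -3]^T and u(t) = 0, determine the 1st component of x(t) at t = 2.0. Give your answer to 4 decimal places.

det(sI - A) = s^2 - (tr A)s + det A, with tr A = (-13) + 8 = -5 and det A = (-13)·8 - (-18)·6 = -104 - (-108) = 4.
So p(s) = det(sI - A) = s^2 + 5s + 4.
Factor s^2 + 5s + 4: two numbers with sum -5 and product 4 are -1 and -4, so s^2 + 5s + 4 = (s + 1)(s + 4).
Hence p(s) = (s + 1) (s + 4), with roots -4, -1.
The eigenvalues -4, -1 are distinct and real, so A is diagonalisable and x(t) = e^{At} x(0) = V diag(e^{λ_i t}) V^{-1} x(0), where the columns of V are the eigenvectors.
λ = -4: A - (-4)I = [[-9, -18], [6, 12]]. Row 1 gives (-9)·v1 + (-18)·v2 = 0, so take v_1 = [-2, 1]^T.
λ = -1: A - (-1)I = [[-12, -18], [6, 9]]. Row 1 gives (-12)·v1 + (-18)·v2 = 0, so take v_2 = [-3, 2]^T.
V = [v_1 v_2] = [[-2, -3], [1, 2]] has det V = -1, so V^{-1} = adj(V)/det V = [[-2, -3], [1, 2]].
Modal coordinates z(0) = V^{-1} x(0): (-2)·(-2) + (-3)·(-3) = 13; 1·(-2) + 2·(-3) = -8; so z(0) = [13, -8]^T.
x_1(t) = Σ_i (v_i)_1 · z_i(0) · e^{λ_i t} (row 1 of V times the modal terms).
x_1(2.0) = (-2)·13·e^{-4·2.0} + (-3)·(-8)·e^{-1·2.0} = (-26)·0.000335 + 24·0.135335 = 3.2393.

3.2393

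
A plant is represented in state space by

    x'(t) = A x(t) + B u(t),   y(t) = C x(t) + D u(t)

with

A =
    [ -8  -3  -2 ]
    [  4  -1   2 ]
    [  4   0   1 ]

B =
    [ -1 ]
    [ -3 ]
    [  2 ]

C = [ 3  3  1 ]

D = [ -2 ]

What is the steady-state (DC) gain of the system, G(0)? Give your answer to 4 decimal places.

G(0) = C(-A)^{-1}B + D = -C A^{-1} B + D.
det A = -12, so A^{-1} = (1/-12)·adj(A) = [[1/12, -1/4, 2/3], [-1/3, 0, -2/3], [-1/3, 1, -5/3]]
A^{-1} B = [2, -1, -6]^T
C A^{-1} B = -3
G(0) = D - C A^{-1} B = -2 - (-3) = 1

1.0000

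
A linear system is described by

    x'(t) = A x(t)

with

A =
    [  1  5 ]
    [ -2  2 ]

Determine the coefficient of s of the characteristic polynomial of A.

For a 2×2 matrix, det(sI - A) = s^2 - (tr A)s + det A.
tr A = 3, det A = 12.
So p(s) = s^2 - 3s + 12.
The coefficient of s is -3.

-3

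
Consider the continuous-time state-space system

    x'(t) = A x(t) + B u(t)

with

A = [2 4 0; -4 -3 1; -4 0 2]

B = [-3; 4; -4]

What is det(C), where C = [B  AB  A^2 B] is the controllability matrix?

1568

AB = [[10], [-4], [4]]
A^2B = [[4], [-24], [-32]]
Controllability matrix C = [B  AB  A^2B] = [[-3, 10, 4], [4, -4, -24], [-4, 4, -32]]
Expanding along the first row, det(C) = (-3)·((-4)·(-32) - (-24)·4) - 10·(4·(-32) - (-24)·(-4)) + 4·(4·4 - (-4)·(-4)) = (-3)·224 - 10·(-224) + 4·0 = 1568
Since det(C) ≠ 0, rank(C) = 3 and the system is completely controllable.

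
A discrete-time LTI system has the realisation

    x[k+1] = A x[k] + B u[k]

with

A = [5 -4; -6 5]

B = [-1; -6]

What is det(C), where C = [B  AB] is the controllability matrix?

138

AB = [[19], [-24]]
Controllability matrix C = [B  AB] = [[-1, 19], [-6, -24]]
det(C) = (-1)·(-24) - 19·(-6) = 24 - (-114) = 138
Since det(C) ≠ 0, rank(C) = 2 and the system is completely controllable.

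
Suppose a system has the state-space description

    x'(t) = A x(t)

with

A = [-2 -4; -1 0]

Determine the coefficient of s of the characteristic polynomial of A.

For a 2×2 matrix, det(sI - A) = s^2 - (tr A)s + det A.
tr A = -2, det A = -4.
So p(s) = s^2 + 2s - 4.
The coefficient of s is 2.

2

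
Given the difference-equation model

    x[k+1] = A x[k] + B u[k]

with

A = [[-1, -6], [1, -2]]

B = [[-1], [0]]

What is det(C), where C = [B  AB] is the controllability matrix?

AB = [[1], [-1]]
Controllability matrix C = [B  AB] = [[-1, 1], [0, -1]]
det(C) = (-1)·(-1) - 1·0 = 1 - 0 = 1
Since det(C) ≠ 0, rank(C) = 2 and the system is completely controllable.

1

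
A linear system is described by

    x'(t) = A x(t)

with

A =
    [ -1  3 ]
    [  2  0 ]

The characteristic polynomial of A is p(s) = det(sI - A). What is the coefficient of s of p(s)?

1

For a 2×2 matrix, det(sI - A) = s^2 - (tr A)s + det A.
tr A = -1, det A = -6.
So p(s) = s^2 + s - 6.
The coefficient of s is 1.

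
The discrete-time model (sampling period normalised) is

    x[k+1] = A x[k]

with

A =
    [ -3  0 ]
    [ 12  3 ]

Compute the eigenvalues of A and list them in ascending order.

-3, 3

det(zI - A) = z^2 - (tr A)z + det A, with tr A = (-3) + 3 = 0 and det A = (-3)·3 - 0·12 = -9 - 0 = -9.
So p(z) = det(zI - A) = z^2 - 9.
Factor z^2 - 9: two numbers with sum 0 and product -9 are 3 and -3, so z^2 - 9 = (z - 3)(z + 3).
Hence p(z) = (z - 3) (z + 3), with roots -3, 3.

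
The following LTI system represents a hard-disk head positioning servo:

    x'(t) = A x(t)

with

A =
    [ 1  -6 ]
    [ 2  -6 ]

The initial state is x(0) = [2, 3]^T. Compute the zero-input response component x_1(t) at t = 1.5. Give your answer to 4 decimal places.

det(sI - A) = s^2 - (tr A)s + det A, with tr A = 1 + (-6) = -5 and det A = 1·(-6) - (-6)·2 = -6 - (-12) = 6.
So p(s) = det(sI - A) = s^2 + 5s + 6.
Factor s^2 + 5s + 6: two numbers with sum -5 and product 6 are -2 and -3, so s^2 + 5s + 6 = (s + 2)(s + 3).
Hence p(s) = (s + 2) (s + 3), with roots -3, -2.
The eigenvalues -3, -2 are distinct and real, so A is diagonalisable and x(t) = e^{At} x(0) = V diag(e^{λ_i t}) V^{-1} x(0), where the columns of V are the eigenvectors.
λ = -3: A - (-3)I = [[4, -6], [2, -3]]. Row 1 gives 4·v1 + (-6)·v2 = 0, so take v_1 = [3, 2]^T.
λ = -2: A - (-2)I = [[3, -6], [2, -4]]. Row 1 gives 3·v1 + (-6)·v2 = 0, so take v_2 = [2, 1]^T.
V = [v_1 v_2] = [[3, 2], [2, 1]] has det V = -1, so V^{-1} = adj(V)/det V = [[-1, 2], [2, -3]].
Modal coordinates z(0) = V^{-1} x(0): (-1)·2 + 2·3 = 4; 2·2 + (-3)·3 = -5; so z(0) = [4, -5]^T.
x_1(t) = Σ_i (v_i)_1 · z_i(0) · e^{λ_i t} (row 1 of V times the modal terms).
x_1(1.5) = 3·4·e^{-3·1.5} + 2·(-5)·e^{-2·1.5} = 12·0.011109 + (-10)·0.049787 = -0.3646.

-0.3646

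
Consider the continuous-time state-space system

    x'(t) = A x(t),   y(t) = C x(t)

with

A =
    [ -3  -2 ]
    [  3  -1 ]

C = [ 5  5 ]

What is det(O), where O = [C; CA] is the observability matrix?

CA = [[0, -15]]
Observability matrix O = [C; CA] = [[5, 5], [0, -15]]
det(O) = 5·(-15) - 5·0 = -75 - 0 = -75
Since det(O) ≠ 0, rank(O) = 2 and the system is completely observable.

-75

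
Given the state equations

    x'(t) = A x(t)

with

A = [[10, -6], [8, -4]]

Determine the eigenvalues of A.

det(sI - A) = s^2 - (tr A)s + det A, with tr A = 10 + (-4) = 6 and det A = 10·(-4) - (-6)·8 = -40 - (-48) = 8.
So p(s) = det(sI - A) = s^2 - 6s + 8.
Factor s^2 - 6s + 8: two numbers with sum 6 and product 8 are 4 and 2, so s^2 - 6s + 8 = (s - 4)(s - 2).
Hence p(s) = (s - 4) (s - 2), with roots 2, 4.
At least one eigenvalue has non-negative real part, so the system is not asymptotically stable.

2, 4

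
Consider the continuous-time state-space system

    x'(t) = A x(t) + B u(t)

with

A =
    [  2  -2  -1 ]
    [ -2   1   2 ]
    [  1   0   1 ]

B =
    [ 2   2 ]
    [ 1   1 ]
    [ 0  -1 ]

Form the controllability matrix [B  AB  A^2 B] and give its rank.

AB = [[2, 3], [-3, -5], [2, 1]]
A^2B = [[8, 15], [-3, -9], [4, 4]]
Controllability matrix C = [B  AB  A^2B] = [[2, 2, 2, 3, 8, 15], [1, 1, -3, -5, -3, -9], [0, -1, 2, 1, 4, 4]]
Take the 3×3 submatrix of C formed by columns 1, 2, 3: [[2, 2, 2], [1, 1, -3], [0, -1, 2]]. Its determinant is 2·(1·2 - (-3)·(-1)) - 2·(1·2 - (-3)·0) + 2·(1·(-1) - 1·0) = 2·(-1) - 2·2 + 2·(-1) = -8 ≠ 0.
So rank(C) ≥ 3; since C has 3 rows, rank(C) = 3.
rank(C) = 3 = n, so the pair (A, B) is completely controllable.

3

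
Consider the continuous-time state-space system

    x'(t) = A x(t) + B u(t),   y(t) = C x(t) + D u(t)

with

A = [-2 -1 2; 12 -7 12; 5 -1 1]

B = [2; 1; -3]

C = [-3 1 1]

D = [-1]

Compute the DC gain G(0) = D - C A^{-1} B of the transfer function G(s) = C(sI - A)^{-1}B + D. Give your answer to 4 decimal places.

-10.0000

G(0) = C(-A)^{-1}B + D = -C A^{-1} B + D.
det A = -12, so A^{-1} = (1/-12)·adj(A) = [[-5/12, 1/12, -1/6], [-4, 1, -4], [-23/12, 7/12, -13/6]]
A^{-1} B = [-1/4, 5, 13/4]^T
C A^{-1} B = 9
G(0) = D - C A^{-1} B = -1 - (9) = -10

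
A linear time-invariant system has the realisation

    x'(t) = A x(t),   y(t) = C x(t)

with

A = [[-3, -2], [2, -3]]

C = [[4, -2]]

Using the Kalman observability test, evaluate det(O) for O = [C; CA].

-40

CA = [[-16, -2]]
Observability matrix O = [C; CA] = [[4, -2], [-16, -2]]
det(O) = 4·(-2) - (-2)·(-16) = -8 - 32 = -40
Since det(O) ≠ 0, rank(O) = 2 and the system is completely observable.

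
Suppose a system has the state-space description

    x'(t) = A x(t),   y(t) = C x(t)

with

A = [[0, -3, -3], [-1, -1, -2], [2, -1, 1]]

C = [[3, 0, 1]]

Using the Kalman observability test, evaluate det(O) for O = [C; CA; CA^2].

CA = [[2, -10, -8]]
CA^2 = [[-6, 12, 6]]
Observability matrix O = [C; CA; CA^2] = [[3, 0, 1], [2, -10, -8], [-6, 12, 6]]
Expanding along the first row, det(O) = 3·((-10)·6 - (-8)·12) - 0·(2·6 - (-8)·(-6)) + 1·(2·12 - (-10)·(-6)) = 3·36 - 0·(-36) + 1·(-36) = 72
Since det(O) ≠ 0, rank(O) = 3 and the system is completely observable.

72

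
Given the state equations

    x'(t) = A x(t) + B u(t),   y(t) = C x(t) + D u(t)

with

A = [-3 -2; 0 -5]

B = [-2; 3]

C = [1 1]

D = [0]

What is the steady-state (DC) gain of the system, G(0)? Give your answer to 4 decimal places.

-0.4667

G(0) = C(-A)^{-1}B + D = -C A^{-1} B + D.
det A = 15, so A^{-1} = (1/15)·adj(A) = [[-1/3, 2/15], [0, -1/5]]
A^{-1} B = [16/15, -3/5]^T
C A^{-1} B = 7/15
G(0) = D - C A^{-1} B = 0 - (7/15) = -7/15 ≈ -0.4667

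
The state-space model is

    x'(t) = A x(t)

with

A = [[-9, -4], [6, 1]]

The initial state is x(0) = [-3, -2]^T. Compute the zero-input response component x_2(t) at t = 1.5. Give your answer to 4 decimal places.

-0.1594

det(sI - A) = s^2 - (tr A)s + det A, with tr A = (-9) + 1 = -8 and det A = (-9)·1 - (-4)·6 = -9 - (-24) = 15.
So p(s) = det(sI - A) = s^2 + 8s + 15.
Factor s^2 + 8s + 15: two numbers with sum -8 and product 15 are -3 and -5, so s^2 + 8s + 15 = (s + 3)(s + 5).
Hence p(s) = (s + 3) (s + 5), with roots -5, -3.
The eigenvalues -5, -3 are distinct and real, so A is diagonalisable and x(t) = e^{At} x(0) = V diag(e^{λ_i t}) V^{-1} x(0), where the columns of V are the eigenvectors.
λ = -5: A - (-5)I = [[-4, -4], [6, 6]]. Row 1 gives (-4)·v1 + (-4)·v2 = 0, so take v_1 = [1, -1]^T.
λ = -3: A - (-3)I = [[-6, -4], [6, 4]]. Row 1 gives (-6)·v1 + (-4)·v2 = 0, so take v_2 = [2, -3]^T.
V = [v_1 v_2] = [[1, 2], [-1, -3]] has det V = -1, so V^{-1} = adj(V)/det V = [[3, 2], [-1, -1]].
Modal coordinates z(0) = V^{-1} x(0): 3·(-3) + 2·(-2) = -13; (-1)·(-3) + (-1)·(-2) = 5; so z(0) = [-13, 5]^T.
x_2(t) = Σ_i (v_i)_2 · z_i(0) · e^{λ_i t} (row 2 of V times the modal terms).
x_2(1.5) = (-1)·(-13)·e^{-5·1.5} + (-3)·5·e^{-3·1.5} = 13·0.000553 + (-15)·0.011109 = -0.1594.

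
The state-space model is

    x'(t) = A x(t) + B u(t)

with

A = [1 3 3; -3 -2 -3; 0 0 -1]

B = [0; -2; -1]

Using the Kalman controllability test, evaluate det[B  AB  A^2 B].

AB = [[-9], [7], [1]]
A^2B = [[15], [10], [-1]]
Controllability matrix C = [B  AB  A^2B] = [[0, -9, 15], [-2, 7, 10], [-1, 1, -1]]
Expanding along the first row, det(C) = 0·(7·(-1) - 10·1) - (-9)·((-2)·(-1) - 10·(-1)) + 15·((-2)·1 - 7·(-1)) = 0·(-17) - (-9)·12 + 15·5 = 183
Since det(C) ≠ 0, rank(C) = 3 and the system is completely controllable.

183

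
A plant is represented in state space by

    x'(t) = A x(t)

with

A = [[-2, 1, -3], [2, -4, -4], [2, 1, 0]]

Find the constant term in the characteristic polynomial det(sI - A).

46

Expand det(sI - A) for the 3×3 matrix.
p(s) = s^3 + 6s^2 + 16s + 46.
(Check: constant term = det(-A) = (-1)^3 det A = 46; coefficient of s^2 = -tr A = 6.)
The constant term is 46.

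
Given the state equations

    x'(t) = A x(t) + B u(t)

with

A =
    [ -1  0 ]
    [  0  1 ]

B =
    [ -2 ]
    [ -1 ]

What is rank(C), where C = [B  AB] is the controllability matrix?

AB = [[2], [-1]]
Controllability matrix C = [B  AB] = [[-2, 2], [-1, -1]]
det(C) = (-2)·(-1) - 2·(-1) = 2 - (-2) = 4 ≠ 0, so rank(C) = 2.
rank(C) = 2 = n, so the pair (A, B) is completely controllable.

2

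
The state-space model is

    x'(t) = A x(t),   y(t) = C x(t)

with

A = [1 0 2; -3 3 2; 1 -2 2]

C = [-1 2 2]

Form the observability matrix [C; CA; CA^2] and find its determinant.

32

CA = [[-5, 2, 6]]
CA^2 = [[-5, -6, 6]]
Observability matrix O = [C; CA; CA^2] = [[-1, 2, 2], [-5, 2, 6], [-5, -6, 6]]
Expanding along the first row, det(O) = (-1)·(2·6 - 6·(-6)) - 2·((-5)·6 - 6·(-5)) + 2·((-5)·(-6) - 2·(-5)) = (-1)·48 - 2·0 + 2·40 = 32
Since det(O) ≠ 0, rank(O) = 3 and the system is completely observable.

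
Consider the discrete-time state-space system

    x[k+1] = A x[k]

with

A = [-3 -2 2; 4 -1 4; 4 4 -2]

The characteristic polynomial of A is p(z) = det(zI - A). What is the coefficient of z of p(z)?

-5

Expand det(zI - A) for the 3×3 matrix.
p(z) = z^3 + 6z^2 - 5z - 34.
(Check: constant term = det(-A) = (-1)^3 det A = -34; coefficient of z^2 = -tr A = 6.)
The coefficient of z is -5.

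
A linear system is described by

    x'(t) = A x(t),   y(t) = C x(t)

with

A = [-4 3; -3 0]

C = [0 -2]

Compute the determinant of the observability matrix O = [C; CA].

12

CA = [[6, 0]]
Observability matrix O = [C; CA] = [[0, -2], [6, 0]]
det(O) = 0·0 - (-2)·6 = 0 - (-12) = 12
Since det(O) ≠ 0, rank(O) = 2 and the system is completely observable.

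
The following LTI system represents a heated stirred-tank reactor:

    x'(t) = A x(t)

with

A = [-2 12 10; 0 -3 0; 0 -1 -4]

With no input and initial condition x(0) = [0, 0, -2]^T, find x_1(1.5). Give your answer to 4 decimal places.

-0.4731

det(sI - A) = s^3 - (tr A)s^2 + (M11 + M22 + M33)s - det A, where Mii is the 2×2 principal minor of A obtained by deleting row i and column i.
tr A = (-2) + (-3) + (-4) = -9; M11 = (-3)·(-4) - 0·(-1) = 12 - 0 = 12; M22 = (-2)·(-4) - 10·0 = 8 - 0 = 8; M33 = (-2)·(-3) - 12·0 = 6 - 0 = 6; sum of minors = 26.
det A = (-2)·((-3)·(-4) - 0·(-1)) - 12·(0·(-4) - 0·0) + 10·(0·(-1) - (-3)·0) = (-2)·12 - 12·0 + 10·0 = -24.
So p(s) = det(sI - A) = s^3 + 9s^2 + 26s + 24.
Rational-root test: any integer root divides 24. Testing small divisors, s = -2 works: p(-2) = -8 + 36 + (-52) + 24 = 0, so (s + 2) is a factor.
Dividing, p(s) = (s + 2)(s^2 + 7s + 12).
Factor s^2 + 7s + 12: two numbers with sum -7 and product 12 are -3 and -4, so s^2 + 7s + 12 = (s + 3)(s + 4).
Hence p(s) = (s + 2) (s + 3) (s + 4), with roots -4, -3, -2.
The eigenvalues -4, -3, -2 are distinct and real, so A is diagonalisable and x(t) = e^{At} x(0) = V diag(e^{λ_i t}) V^{-1} x(0), where the columns of V are the eigenvectors.
λ = -4: A - (-4)I = [[2, 12, 10], [0, 1, 0], [0, -1, 0]]. v must be orthogonal to every row; (row 1) × (row 2) = [-10, 0, 2], so take v_1 = [-5, 0, 1]^T.
λ = -3: A - (-3)I = [[1, 12, 10], [0, 0, 0], [0, -1, -1]]. v must be orthogonal to every row; (row 1) × (row 3) = [-2, 1, -1], so take v_2 = [-2, 1, -1]^T.
λ = -2: A - (-2)I = [[0, 12, 10], [0, -1, 0], [0, -1, -2]]. v must be orthogonal to every row; (row 1) × (row 2) = [10, 0, 0], so take v_3 = [1, 0, 0]^T.
V = [v_1 v_2 v_3] = [[-5, -2, 1], [0, 1, 0], [1, -1, 0]] has det V = -1, so V^{-1} = adj(V)/det V = [[0, 1, 1], [0, 1, 0], [1, 7, 5]].
Modal coordinates z(0) = V^{-1} x(0): 0·0 + 1·0 + 1·(-2) = -2; 0·0 + 1·0 + 0·(-2) = 0; 1·0 + 7·0 + 5·(-2) = -10; so z(0) = [-2, 0, -10]^T.
x_1(t) = Σ_i (v_i)_1 · z_i(0) · e^{λ_i t} (row 1 of V times the modal terms).
x_1(1.5) = (-5)·(-2)·e^{-4·1.5} + (-2)·0·e^{-3·1.5} + 1·(-10)·e^{-2·1.5} = 10·0.002479 + 0·0.011109 + (-10)·0.049787 = -0.4731.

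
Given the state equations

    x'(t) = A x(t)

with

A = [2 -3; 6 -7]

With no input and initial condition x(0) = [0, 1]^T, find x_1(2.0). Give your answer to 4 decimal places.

-0.1350

det(sI - A) = s^2 - (tr A)s + det A, with tr A = 2 + (-7) = -5 and det A = 2·(-7) - (-3)·6 = -14 - (-18) = 4.
So p(s) = det(sI - A) = s^2 + 5s + 4.
Factor s^2 + 5s + 4: two numbers with sum -5 and product 4 are -1 and -4, so s^2 + 5s + 4 = (s + 1)(s + 4).
Hence p(s) = (s + 1) (s + 4), with roots -4, -1.
The eigenvalues -4, -1 are distinct and real, so A is diagonalisable and x(t) = e^{At} x(0) = V diag(e^{λ_i t}) V^{-1} x(0), where the columns of V are the eigenvectors.
λ = -4: A - (-4)I = [[6, -3], [6, -3]]. Row 1 gives 6·v1 + (-3)·v2 = 0, so take v_1 = [1, 2]^T.
λ = -1: A - (-1)I = [[3, -3], [6, -6]]. Row 1 gives 3·v1 + (-3)·v2 = 0, so take v_2 = [1, 1]^T.
V = [v_1 v_2] = [[1, 1], [2, 1]] has det V = -1, so V^{-1} = adj(V)/det V = [[-1, 1], [2, -1]].
Modal coordinates z(0) = V^{-1} x(0): (-1)·0 + 1·1 = 1; 2·0 + (-1)·1 = -1; so z(0) = [1, -1]^T.
x_1(t) = Σ_i (v_i)_1 · z_i(0) · e^{λ_i t} (row 1 of V times the modal terms).
x_1(2.0) = 1·1·e^{-4·2.0} + 1·(-1)·e^{-1·2.0} = 1·0.000335 + (-1)·0.135335 = -0.1350.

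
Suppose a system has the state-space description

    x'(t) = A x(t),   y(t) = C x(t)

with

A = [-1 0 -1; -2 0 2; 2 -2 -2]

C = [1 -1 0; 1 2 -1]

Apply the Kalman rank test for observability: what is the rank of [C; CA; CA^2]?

3

CA = [[1, 0, -3], [-7, 2, 5]]
CA^2 = [[-7, 6, 5], [13, -10, 1]]
Observability matrix O = [C; CA; CA^2] = [[1, -1, 0], [1, 2, -1], [1, 0, -3], [-7, 2, 5], [-7, 6, 5], [13, -10, 1]]
Take the 3×3 submatrix of O formed by rows 1, 2, 3: [[1, -1, 0], [1, 2, -1], [1, 0, -3]]. Its determinant is 1·(2·(-3) - (-1)·0) - (-1)·(1·(-3) - (-1)·1) + 0·(1·0 - 2·1) = 1·(-6) - (-1)·(-2) + 0·(-2) = -8 ≠ 0.
So rank(O) ≥ 3; since O has 3 columns, rank(O) = 3.
rank(O) = 3 = n, so the pair (A, C) is completely observable.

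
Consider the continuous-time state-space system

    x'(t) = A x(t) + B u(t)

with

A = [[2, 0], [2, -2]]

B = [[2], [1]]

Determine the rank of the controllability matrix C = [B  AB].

AB = [[4], [2]]
Controllability matrix C = [B  AB] = [[2, 4], [1, 2]]
Every column of C is a scalar multiple of column 1 = [2, 1] (multipliers 1, 2), so the columns span a one-dimensional space.
C ≠ 0, hence rank(C) = 1.
rank(C) = 1 < n = 2, so the pair (A, B) is not completely controllable.

1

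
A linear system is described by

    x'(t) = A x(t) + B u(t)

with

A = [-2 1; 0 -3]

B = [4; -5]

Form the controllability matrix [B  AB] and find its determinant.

-5

AB = [[-13], [15]]
Controllability matrix C = [B  AB] = [[4, -13], [-5, 15]]
det(C) = 4·15 - (-13)·(-5) = 60 - 65 = -5
Since det(C) ≠ 0, rank(C) = 2 and the system is completely controllable.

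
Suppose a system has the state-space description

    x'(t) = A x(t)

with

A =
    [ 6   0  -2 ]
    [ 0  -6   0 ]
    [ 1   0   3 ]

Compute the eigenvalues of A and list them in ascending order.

-6, 4, 5

det(sI - A) = s^3 - (tr A)s^2 + (M11 + M22 + M33)s - det A, where Mii is the 2×2 principal minor of A obtained by deleting row i and column i.
tr A = 6 + (-6) + 3 = 3; M11 = (-6)·3 - 0·0 = -18 - 0 = -18; M22 = 6·3 - (-2)·1 = 18 - (-2) = 20; M33 = 6·(-6) - 0·0 = -36 - 0 = -36; sum of minors = -34.
det A = 6·((-6)·3 - 0·0) - 0·(0·3 - 0·1) + (-2)·(0·0 - (-6)·1) = 6·(-18) - 0·0 + (-2)·6 = -120.
So p(s) = det(sI - A) = s^3 - 3s^2 - 34s + 120.
Rational-root test: any integer root divides 120. Testing small divisors, s = 4 works: p(4) = 64 + (-48) + (-136) + 120 = 0, so (s - 4) is a factor.
Dividing, p(s) = (s - 4)(s^2 + s - 30).
Factor s^2 + s - 30: two numbers with sum -1 and product -30 are 5 and -6, so s^2 + s - 30 = (s - 5)(s + 6).
Hence p(s) = (s - 5) (s - 4) (s + 6), with roots -6, 4, 5.
At least one eigenvalue has non-negative real part, so the system is not asymptotically stable.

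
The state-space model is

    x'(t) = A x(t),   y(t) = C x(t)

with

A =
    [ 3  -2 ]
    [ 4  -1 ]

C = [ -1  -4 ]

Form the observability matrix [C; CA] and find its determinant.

CA = [[-19, 6]]
Observability matrix O = [C; CA] = [[-1, -4], [-19, 6]]
det(O) = (-1)·6 - (-4)·(-19) = -6 - 76 = -82
Since det(O) ≠ 0, rank(O) = 2 and the system is completely observable.

-82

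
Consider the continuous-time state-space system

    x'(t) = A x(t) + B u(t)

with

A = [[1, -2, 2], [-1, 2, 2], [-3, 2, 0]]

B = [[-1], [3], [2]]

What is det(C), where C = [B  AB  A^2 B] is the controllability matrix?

32

AB = [[-3], [11], [9]]
A^2B = [[-7], [43], [31]]
Controllability matrix C = [B  AB  A^2B] = [[-1, -3, -7], [3, 11, 43], [2, 9, 31]]
Expanding along the first row, det(C) = (-1)·(11·31 - 43·9) - (-3)·(3·31 - 43·2) + (-7)·(3·9 - 11·2) = (-1)·(-46) - (-3)·7 + (-7)·5 = 32
Since det(C) ≠ 0, rank(C) = 3 and the system is completely controllable.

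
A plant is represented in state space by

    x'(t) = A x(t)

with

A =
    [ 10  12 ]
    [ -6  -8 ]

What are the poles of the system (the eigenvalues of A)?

det(sI - A) = s^2 - (tr A)s + det A, with tr A = 10 + (-8) = 2 and det A = 10·(-8) - 12·(-6) = -80 - (-72) = -8.
So p(s) = det(sI - A) = s^2 - 2s - 8.
Factor s^2 - 2s - 8: two numbers with sum 2 and product -8 are 4 and -2, so s^2 - 2s - 8 = (s - 4)(s + 2).
Hence p(s) = (s - 4) (s + 2), with roots -2, 4.
At least one eigenvalue has non-negative real part, so the system is not asymptotically stable.

-2, 4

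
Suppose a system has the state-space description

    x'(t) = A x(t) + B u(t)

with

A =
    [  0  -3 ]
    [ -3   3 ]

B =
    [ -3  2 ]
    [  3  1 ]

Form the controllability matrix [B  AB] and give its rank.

AB = [[-9, -3], [18, -3]]
Controllability matrix C = [B  AB] = [[-3, 2, -9, -3], [3, 1, 18, -3]]
Take the 2×2 submatrix of C formed by columns 1, 2: [[-3, 2], [3, 1]]. Its determinant is (-3)·1 - 2·3 = -3 - 6 = -9 ≠ 0.
So rank(C) ≥ 2; since C has 2 rows, rank(C) = 2.
rank(C) = 2 = n, so the pair (A, B) is completely controllable.

2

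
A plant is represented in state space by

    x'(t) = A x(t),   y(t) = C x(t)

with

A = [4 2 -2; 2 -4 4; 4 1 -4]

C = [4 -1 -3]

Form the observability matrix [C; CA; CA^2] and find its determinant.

CA = [[2, 9, 0]]
CA^2 = [[26, -32, 32]]
Observability matrix O = [C; CA; CA^2] = [[4, -1, -3], [2, 9, 0], [26, -32, 32]]
Expanding along the first row, det(O) = 4·(9·32 - 0·(-32)) - (-1)·(2·32 - 0·26) + (-3)·(2·(-32) - 9·26) = 4·288 - (-1)·64 + (-3)·(-298) = 2110
Since det(O) ≠ 0, rank(O) = 3 and the system is completely observable.

2110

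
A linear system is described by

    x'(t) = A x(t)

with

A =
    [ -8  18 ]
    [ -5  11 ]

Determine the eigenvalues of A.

det(sI - A) = s^2 - (tr A)s + det A, with tr A = (-8) + 11 = 3 and det A = (-8)·11 - 18·(-5) = -88 - (-90) = 2.
So p(s) = det(sI - A) = s^2 - 3s + 2.
Factor s^2 - 3s + 2: two numbers with sum 3 and product 2 are 2 and 1, so s^2 - 3s + 2 = (s - 2)(s - 1).
Hence p(s) = (s - 2) (s - 1), with roots 1, 2.
At least one eigenvalue has non-negative real part, so the system is not asymptotically stable.

1, 2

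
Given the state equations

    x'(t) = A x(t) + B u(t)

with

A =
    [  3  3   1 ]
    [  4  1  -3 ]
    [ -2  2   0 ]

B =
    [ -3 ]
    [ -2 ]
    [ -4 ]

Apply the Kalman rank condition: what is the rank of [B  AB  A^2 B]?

AB = [[-19], [-2], [2]]
A^2B = [[-61], [-84], [34]]
Controllability matrix C = [B  AB  A^2B] = [[-3, -19, -61], [-2, -2, -84], [-4, 2, 34]]
det(C) = (-3)·((-2)·34 - (-84)·2) - (-19)·((-2)·34 - (-84)·(-4)) + (-61)·((-2)·2 - (-2)·(-4)) = (-3)·100 - (-19)·(-404) + (-61)·(-12) = -7244 ≠ 0, so rank(C) = 3.
rank(C) = 3 = n, so the pair (A, B) is completely controllable.

3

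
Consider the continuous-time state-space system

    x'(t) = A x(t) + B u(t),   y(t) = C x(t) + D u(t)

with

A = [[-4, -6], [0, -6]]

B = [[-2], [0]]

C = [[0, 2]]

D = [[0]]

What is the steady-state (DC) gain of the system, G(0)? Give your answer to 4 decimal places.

0.0000

G(0) = C(-A)^{-1}B + D = -C A^{-1} B + D.
det A = 24, so A^{-1} = (1/24)·adj(A) = [[-1/4, 1/4], [0, -1/6]]
A^{-1} B = [1/2, 0]^T
C A^{-1} B = 0
G(0) = D - C A^{-1} B = 0 - (0) = 0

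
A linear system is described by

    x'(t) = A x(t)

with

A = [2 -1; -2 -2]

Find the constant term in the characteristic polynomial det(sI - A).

For a 2×2 matrix, det(sI - A) = s^2 - (tr A)s + det A.
tr A = 0, det A = -6.
So p(s) = s^2 - 6.
The constant term is -6.

-6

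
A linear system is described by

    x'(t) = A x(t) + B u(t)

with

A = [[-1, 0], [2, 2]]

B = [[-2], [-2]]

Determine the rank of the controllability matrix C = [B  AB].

2

AB = [[2], [-8]]
Controllability matrix C = [B  AB] = [[-2, 2], [-2, -8]]
det(C) = (-2)·(-8) - 2·(-2) = 16 - (-4) = 20 ≠ 0, so rank(C) = 2.
rank(C) = 2 = n, so the pair (A, B) is completely controllable.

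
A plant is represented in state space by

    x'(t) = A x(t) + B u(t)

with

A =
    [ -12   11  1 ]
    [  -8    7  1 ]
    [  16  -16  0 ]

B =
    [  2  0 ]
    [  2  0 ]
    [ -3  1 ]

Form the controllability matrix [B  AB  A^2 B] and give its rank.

2

AB = [[-5, 1], [-5, 1], [0, 0]]
A^2B = [[5, -1], [5, -1], [0, 0]]
Controllability matrix C = [B  AB  A^2B] = [[2, 0, -5, 1, 5, -1], [2, 0, -5, 1, 5, -1], [-3, 1, 0, 0, 0, 0]]
The rows r1, r2, r3 of C are linearly dependent: -r1 + r2 = 0 (check each entry), so rank(C) ≤ 2.
The 2×2 minor from rows 1, 3, columns 1, 2 is 2·1 - 0·(-3) = 2 - 0 = 2 ≠ 0, so rank(C) = 2.
rank(C) = 2 < n = 3, so the pair (A, B) is not completely controllable.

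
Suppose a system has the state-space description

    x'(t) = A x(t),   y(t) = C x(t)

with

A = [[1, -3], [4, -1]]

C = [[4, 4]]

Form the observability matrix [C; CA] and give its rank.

2

CA = [[20, -16]]
Observability matrix O = [C; CA] = [[4, 4], [20, -16]]
det(O) = 4·(-16) - 4·20 = -64 - 80 = -144 ≠ 0, so rank(O) = 2.
rank(O) = 2 = n, so the pair (A, C) is completely observable.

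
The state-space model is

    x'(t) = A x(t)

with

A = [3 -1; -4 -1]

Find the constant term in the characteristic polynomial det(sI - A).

For a 2×2 matrix, det(sI - A) = s^2 - (tr A)s + det A.
tr A = 2, det A = -7.
So p(s) = s^2 - 2s - 7.
The constant term is -7.

-7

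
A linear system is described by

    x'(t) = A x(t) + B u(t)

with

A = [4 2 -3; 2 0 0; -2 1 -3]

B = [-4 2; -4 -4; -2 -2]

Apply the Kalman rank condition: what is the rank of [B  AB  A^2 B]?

3

AB = [[-18, 6], [-8, 4], [10, -2]]
A^2B = [[-118, 38], [-36, 12], [-2, -2]]
Controllability matrix C = [B  AB  A^2B] = [[-4, 2, -18, 6, -118, 38], [-4, -4, -8, 4, -36, 12], [-2, -2, 10, -2, -2, -2]]
Take the 3×3 submatrix of C formed by columns 1, 2, 3: [[-4, 2, -18], [-4, -4, -8], [-2, -2, 10]]. Its determinant is (-4)·((-4)·10 - (-8)·(-2)) - 2·((-4)·10 - (-8)·(-2)) + (-18)·((-4)·(-2) - (-4)·(-2)) = (-4)·(-56) - 2·(-56) + (-18)·0 = 336 ≠ 0.
So rank(C) ≥ 3; since C has 3 rows, rank(C) = 3.
rank(C) = 3 = n, so the pair (A, B) is completely controllable.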